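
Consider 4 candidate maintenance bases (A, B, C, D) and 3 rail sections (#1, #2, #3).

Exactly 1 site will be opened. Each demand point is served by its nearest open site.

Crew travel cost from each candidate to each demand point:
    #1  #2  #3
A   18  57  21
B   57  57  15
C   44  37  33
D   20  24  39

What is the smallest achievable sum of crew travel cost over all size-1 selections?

Open {D}.
  #1→D 20, #2→D 24, #3→D 39  ⇒ total 83.
Compare {A}: total 96.
Compare {C}: total 114.
No size-1 selection does better; minimum is 83.

83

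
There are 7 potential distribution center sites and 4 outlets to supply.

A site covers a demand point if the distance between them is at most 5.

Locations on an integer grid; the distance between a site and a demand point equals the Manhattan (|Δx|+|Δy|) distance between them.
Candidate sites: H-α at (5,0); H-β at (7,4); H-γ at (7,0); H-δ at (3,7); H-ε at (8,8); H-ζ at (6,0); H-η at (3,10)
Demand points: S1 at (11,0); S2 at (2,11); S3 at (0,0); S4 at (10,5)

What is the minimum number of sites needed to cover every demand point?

4

Coverage sets (demand points within 5 of each site):
  H-α: {S3}
  H-β: {S4}
  H-γ: {S1}
  H-δ: {S2}
  H-ε: {S4}
  H-ζ: {S1}
  H-η: {S2}
No 3 sites suffice: every size-3 union leaves at least one demand point uncovered.
But {H-α, H-β, H-γ, H-δ} covers everything, so the minimum is 4.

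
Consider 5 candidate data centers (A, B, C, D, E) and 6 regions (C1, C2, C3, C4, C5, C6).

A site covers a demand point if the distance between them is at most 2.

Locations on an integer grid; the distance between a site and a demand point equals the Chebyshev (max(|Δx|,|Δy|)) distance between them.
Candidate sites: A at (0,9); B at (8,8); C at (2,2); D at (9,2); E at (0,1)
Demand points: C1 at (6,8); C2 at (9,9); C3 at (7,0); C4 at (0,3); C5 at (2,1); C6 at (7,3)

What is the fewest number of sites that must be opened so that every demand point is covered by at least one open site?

Coverage sets (demand points within 2 of each site):
  A: {}
  B: {C1, C2}
  C: {C4, C5}
  D: {C3, C6}
  E: {C4, C5}
No 2 sites suffice: every size-2 union leaves at least one demand point uncovered.
But {B, C, D} covers everything, so the minimum is 3.

3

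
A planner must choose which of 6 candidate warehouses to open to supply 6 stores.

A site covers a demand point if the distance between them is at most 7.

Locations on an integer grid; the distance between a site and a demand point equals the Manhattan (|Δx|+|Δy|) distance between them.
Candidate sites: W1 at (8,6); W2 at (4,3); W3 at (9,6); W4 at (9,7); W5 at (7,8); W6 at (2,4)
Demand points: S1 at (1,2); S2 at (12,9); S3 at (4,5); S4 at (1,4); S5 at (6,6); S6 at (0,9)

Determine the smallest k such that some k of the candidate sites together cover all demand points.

Coverage sets (demand points within 7 of each site):
  W1: {S2, S3, S5}
  W2: {S1, S3, S4, S5}
  W3: {S2, S3, S5}
  W4: {S2, S3, S5}
  W5: {S2, S3, S5}
  W6: {S1, S3, S4, S5, S6}
No single site covers all 6 demand points.
But {W1, W6} covers everything, so the minimum is 2.

2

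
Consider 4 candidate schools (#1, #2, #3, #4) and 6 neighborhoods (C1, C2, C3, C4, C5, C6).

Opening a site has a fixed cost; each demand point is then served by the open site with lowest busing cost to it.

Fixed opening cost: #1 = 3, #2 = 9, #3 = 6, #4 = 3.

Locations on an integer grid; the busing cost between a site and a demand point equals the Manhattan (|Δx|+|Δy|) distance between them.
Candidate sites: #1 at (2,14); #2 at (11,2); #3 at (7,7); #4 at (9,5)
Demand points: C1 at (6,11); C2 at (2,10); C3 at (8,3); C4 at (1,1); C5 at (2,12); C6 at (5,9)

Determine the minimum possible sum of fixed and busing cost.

Open {#1, #3}: assign each demand point to its cheapest open site.
  C1→#3 5, C2→#1 4, C3→#3 5, C4→#3 12, C5→#1 2, C6→#3 4
  busing cost 32, fixed 9 → total 41.
Compare {#1, #4}: busing cost 36 + fixed 6 = 42.
Compare {#1, #3, #4}: busing cost 30 + fixed 12 = 42.
Compare {#1, #2}: busing cost 36 + fixed 12 = 48.
All other subsets cost ≥ 42. Minimum total cost: 41.

41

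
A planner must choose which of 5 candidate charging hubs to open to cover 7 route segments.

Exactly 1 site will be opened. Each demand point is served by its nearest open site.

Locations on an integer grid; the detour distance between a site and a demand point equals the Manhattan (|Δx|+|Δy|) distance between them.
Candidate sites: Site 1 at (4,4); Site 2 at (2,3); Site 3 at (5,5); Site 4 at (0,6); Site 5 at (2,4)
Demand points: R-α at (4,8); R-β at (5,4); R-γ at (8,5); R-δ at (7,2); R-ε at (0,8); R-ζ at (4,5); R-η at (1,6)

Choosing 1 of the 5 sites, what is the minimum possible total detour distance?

Open {Site 3}.
  R-α→Site 3 4, R-β→Site 3 1, R-γ→Site 3 3, R-δ→Site 3 5, R-ε→Site 3 8, R-ζ→Site 3 1, R-η→Site 3 5  ⇒ total 27.
Compare {Site 1}: total 29.
Compare {Site 5}: total 35.
No size-1 selection does better; minimum is 27.

27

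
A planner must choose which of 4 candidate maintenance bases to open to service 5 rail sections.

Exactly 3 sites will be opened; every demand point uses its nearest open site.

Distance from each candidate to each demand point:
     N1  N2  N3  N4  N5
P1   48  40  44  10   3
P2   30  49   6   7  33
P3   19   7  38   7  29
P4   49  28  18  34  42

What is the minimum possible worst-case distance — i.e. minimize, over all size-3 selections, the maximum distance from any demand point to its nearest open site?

Open {P1, P2, P3}.
  Farthest demand point is N1 at distance 19 (to P3); all others are ≤ 19.
With {P1, P3, P4} the worst case is 19.
With {P2, P3, P4} the worst case is 29.
No size-3 selection achieves below 19.

19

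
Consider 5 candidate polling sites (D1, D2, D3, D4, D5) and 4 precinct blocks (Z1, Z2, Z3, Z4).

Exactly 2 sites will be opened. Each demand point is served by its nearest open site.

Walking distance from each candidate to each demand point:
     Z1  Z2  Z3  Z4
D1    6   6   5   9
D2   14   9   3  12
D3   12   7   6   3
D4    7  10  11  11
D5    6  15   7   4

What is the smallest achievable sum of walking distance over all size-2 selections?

20

Open {D1, D3}.
  Z1→D1 6, Z2→D1 6, Z3→D1 5, Z4→D3 3  ⇒ total 20.
Compare {D1, D5}: total 21.
Compare {D2, D5}: total 22.
No size-2 selection does better; minimum is 20.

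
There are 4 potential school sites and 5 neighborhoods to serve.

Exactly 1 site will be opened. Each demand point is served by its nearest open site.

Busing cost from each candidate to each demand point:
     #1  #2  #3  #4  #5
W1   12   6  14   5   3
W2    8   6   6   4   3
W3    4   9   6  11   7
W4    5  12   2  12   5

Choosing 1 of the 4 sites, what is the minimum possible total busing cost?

Open {W2}.
  #1→W2 8, #2→W2 6, #3→W2 6, #4→W2 4, #5→W2 3  ⇒ total 27.
Compare {W4}: total 36.
Compare {W3}: total 37.
No size-1 selection does better; minimum is 27.

27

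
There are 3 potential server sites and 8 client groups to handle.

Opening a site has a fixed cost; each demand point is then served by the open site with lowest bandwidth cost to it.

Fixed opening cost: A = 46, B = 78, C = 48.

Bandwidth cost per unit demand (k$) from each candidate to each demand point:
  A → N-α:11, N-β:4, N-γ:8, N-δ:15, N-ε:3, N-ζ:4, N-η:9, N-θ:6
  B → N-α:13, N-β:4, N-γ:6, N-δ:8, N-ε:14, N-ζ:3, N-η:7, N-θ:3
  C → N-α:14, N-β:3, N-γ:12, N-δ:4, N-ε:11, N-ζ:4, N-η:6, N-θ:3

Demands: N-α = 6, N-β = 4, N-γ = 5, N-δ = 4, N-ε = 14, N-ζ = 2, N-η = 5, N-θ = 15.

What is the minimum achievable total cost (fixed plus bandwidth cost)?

Open {A, C}: assign each demand point to its cheapest open site.
  N-α→A 6×11=66, N-β→C 4×3=12, N-γ→A 5×8=40, N-δ→C 4×4=16, N-ε→A 14×3=42, N-ζ→A 2×4=8, N-η→C 5×6=30, N-θ→C 15×3=45
  bandwidth cost 259, fixed 94 → total 353.
Compare {A, B}: bandwidth cost 272 + fixed 124 = 396.
Compare {A}: bandwidth cost 367 + fixed 46 = 413.
Compare {A, B, C}: bandwidth cost 247 + fixed 172 = 419.
All other subsets cost ≥ 396. Minimum total cost: 353.

353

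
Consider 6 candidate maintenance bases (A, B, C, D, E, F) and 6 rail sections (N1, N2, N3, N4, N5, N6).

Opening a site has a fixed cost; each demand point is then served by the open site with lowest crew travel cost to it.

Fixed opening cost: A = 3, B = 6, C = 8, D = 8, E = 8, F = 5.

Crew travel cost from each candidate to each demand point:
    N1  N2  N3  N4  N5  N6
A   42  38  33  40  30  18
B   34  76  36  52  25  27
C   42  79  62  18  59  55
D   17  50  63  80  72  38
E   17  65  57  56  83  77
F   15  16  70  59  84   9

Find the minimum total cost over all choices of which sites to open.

Open {A, C, F}: assign each demand point to its cheapest open site.
  N1→F 15, N2→F 16, N3→A 33, N4→C 18, N5→A 30, N6→F 9
  crew travel cost 121, fixed 16 → total 137.
Compare {B, C, F}: crew travel cost 119 + fixed 19 = 138.
Compare {A, B, C, F}: crew travel cost 116 + fixed 22 = 138.
Compare {A, C, D, F}: crew travel cost 121 + fixed 24 = 145.
All other subsets cost ≥ 138. Minimum total cost: 137.

137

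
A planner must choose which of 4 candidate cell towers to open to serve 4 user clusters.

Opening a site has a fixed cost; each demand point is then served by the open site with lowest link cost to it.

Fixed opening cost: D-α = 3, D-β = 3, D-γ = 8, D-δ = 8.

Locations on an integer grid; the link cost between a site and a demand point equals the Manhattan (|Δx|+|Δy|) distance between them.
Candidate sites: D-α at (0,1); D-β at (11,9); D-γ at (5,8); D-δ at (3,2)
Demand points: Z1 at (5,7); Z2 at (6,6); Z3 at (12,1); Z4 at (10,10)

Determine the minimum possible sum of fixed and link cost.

26

Open {D-β, D-γ}: assign each demand point to its cheapest open site.
  Z1→D-γ 1, Z2→D-γ 3, Z3→D-β 9, Z4→D-β 2
  link cost 15, fixed 11 → total 26.
Compare {D-α, D-β, D-γ}: link cost 15 + fixed 14 = 29.
Compare {D-β}: link cost 27 + fixed 3 = 30.
Compare {D-γ}: link cost 25 + fixed 8 = 33.
All other subsets cost ≥ 29. Minimum total cost: 26.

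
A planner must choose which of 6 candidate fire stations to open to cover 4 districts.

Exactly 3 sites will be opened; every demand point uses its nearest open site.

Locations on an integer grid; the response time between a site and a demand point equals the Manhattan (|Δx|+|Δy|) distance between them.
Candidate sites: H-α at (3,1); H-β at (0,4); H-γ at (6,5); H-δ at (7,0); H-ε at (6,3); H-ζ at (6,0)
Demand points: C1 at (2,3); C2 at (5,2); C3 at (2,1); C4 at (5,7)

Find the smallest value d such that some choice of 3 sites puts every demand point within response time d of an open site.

3

Open {H-α, H-β, H-γ}.
  Farthest demand point is C1 at response time 3 (to H-α); all others are ≤ 3.
With {H-α, H-γ, H-δ} the worst case is 3.
With {H-α, H-γ, H-ε} the worst case is 3.
No size-3 selection achieves below 3.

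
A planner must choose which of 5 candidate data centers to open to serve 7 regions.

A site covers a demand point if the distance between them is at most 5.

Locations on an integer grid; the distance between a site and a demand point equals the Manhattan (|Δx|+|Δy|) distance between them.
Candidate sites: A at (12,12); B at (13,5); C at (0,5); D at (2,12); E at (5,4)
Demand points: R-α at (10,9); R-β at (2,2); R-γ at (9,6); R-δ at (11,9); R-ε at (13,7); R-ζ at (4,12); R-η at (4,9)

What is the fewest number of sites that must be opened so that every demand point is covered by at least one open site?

Coverage sets (demand points within 5 of each site):
  A: {R-α, R-δ}
  B: {R-γ, R-ε}
  C: {R-β}
  D: {R-ζ, R-η}
  E: {R-β}
No 3 sites suffice: every size-3 union leaves at least one demand point uncovered.
But {A, B, C, D} covers everything, so the minimum is 4.

4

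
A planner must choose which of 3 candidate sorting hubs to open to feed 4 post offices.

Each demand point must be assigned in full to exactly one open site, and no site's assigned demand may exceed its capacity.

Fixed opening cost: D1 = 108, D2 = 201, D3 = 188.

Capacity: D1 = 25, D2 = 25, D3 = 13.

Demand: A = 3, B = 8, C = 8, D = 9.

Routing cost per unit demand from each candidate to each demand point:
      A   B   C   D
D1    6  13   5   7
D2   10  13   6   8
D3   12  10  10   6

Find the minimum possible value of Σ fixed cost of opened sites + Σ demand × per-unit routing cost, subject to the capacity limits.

Open {D1, D3}; cheapest assignment that respects the capacities:
  D1 (cap 25, load 20): A, C, D — cost 3×6 + 8×5 + 9×7 = 121
  D3 (cap 13, load 8): B — cost 8×10 = 80
  Shipping 201, fixed 296 → total 497.
  Any other capacity-feasible assignment to {D1, D3} ships for at least 201.
Compare {D1, D2}: its best feasible assignment gives total 534.
Compare {D2, D3}: its best feasible assignment gives total 619.
Every other set of open sites that can feasibly serve all demand totals ≥ 534 even under its best assignment. Minimum: 497.

497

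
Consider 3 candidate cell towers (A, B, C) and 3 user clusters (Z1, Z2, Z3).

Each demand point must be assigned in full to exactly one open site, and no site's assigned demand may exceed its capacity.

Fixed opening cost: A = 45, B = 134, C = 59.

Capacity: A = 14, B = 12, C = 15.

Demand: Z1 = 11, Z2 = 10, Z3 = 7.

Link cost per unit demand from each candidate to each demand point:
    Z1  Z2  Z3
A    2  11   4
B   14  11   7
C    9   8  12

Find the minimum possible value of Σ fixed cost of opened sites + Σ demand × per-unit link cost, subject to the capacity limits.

389

Open {A, B, C}; cheapest assignment that respects the capacities:
  A (cap 14, load 11): Z1 — cost 11×2 = 22
  B (cap 12, load 7): Z3 — cost 7×7 = 49
  C (cap 15, load 10): Z2 — cost 10×8 = 80
  Shipping 151, fixed 238 → total 389.
  Any other capacity-feasible assignment to {A, B, C} ships for at least 151.
Total demand is 28; every other set of sites either has combined capacity below 28 or cannot fit the demands without splitting one across sites, so {A, B, C} is the only feasible choice of open sites. Minimum: 389.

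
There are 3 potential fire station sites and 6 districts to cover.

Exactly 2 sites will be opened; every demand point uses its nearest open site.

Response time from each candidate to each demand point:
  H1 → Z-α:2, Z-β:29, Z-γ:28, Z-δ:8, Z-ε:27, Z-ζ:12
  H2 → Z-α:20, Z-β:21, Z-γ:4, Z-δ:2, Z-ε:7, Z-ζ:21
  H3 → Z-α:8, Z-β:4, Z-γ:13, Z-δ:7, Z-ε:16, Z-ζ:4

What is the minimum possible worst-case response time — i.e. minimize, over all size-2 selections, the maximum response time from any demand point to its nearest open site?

8

Open {H2, H3}.
  Farthest demand point is Z-α at response time 8 (to H3); all others are ≤ 8.
With {H1, H3} the worst case is 16.
With {H1, H2} the worst case is 21.
No size-2 selection achieves below 8.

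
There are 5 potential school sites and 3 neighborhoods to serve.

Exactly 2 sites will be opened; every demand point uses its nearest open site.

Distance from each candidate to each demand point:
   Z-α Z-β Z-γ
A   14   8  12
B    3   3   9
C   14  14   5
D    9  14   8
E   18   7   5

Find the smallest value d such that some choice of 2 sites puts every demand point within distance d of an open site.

5

Open {B, C}.
  Farthest demand point is Z-γ at distance 5 (to C); all others are ≤ 5.
With {B, E} the worst case is 5.
With {B, D} the worst case is 8.
No size-2 selection achieves below 5.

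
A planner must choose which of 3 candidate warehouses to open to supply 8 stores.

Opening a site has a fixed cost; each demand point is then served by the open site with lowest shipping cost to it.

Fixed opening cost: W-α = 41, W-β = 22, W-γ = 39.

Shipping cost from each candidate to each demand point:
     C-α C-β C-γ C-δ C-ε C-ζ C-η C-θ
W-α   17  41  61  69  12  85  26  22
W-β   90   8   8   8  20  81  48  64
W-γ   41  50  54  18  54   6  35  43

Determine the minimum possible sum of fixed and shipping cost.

209

Open {W-α, W-β, W-γ}: assign each demand point to its cheapest open site.
  C-α→W-α 17, C-β→W-β 8, C-γ→W-β 8, C-δ→W-β 8, C-ε→W-α 12, C-ζ→W-γ 6, C-η→W-α 26, C-θ→W-α 22
  shipping cost 107, fixed 102 → total 209.
Compare {W-β, W-γ}: shipping cost 169 + fixed 61 = 230.
Compare {W-α, W-β}: shipping cost 182 + fixed 63 = 245.
Compare {W-α, W-γ}: shipping cost 196 + fixed 80 = 276.
All other subsets cost ≥ 230. Minimum total cost: 209.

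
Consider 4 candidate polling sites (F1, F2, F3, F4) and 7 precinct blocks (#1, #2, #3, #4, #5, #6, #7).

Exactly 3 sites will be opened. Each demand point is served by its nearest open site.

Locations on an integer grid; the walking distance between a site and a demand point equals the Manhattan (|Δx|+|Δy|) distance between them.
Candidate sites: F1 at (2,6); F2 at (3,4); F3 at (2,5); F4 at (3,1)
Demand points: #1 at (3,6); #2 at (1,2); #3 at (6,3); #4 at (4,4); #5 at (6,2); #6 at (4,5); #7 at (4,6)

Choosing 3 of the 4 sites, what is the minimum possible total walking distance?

17

Open {F1, F2, F4}.
  #1→F1 1, #2→F4 3, #3→F2 4, #4→F2 1, #5→F4 4, #6→F2 2, #7→F1 2  ⇒ total 17.
Compare {F1, F2, F3}: total 19.
Compare {F2, F3, F4}: total 19.
No size-3 selection does better; minimum is 17.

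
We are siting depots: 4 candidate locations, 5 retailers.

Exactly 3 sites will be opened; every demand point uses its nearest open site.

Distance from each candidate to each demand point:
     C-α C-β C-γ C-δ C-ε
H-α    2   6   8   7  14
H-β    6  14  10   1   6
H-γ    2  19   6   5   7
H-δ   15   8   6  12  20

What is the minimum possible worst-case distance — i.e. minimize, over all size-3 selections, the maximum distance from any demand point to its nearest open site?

6

Open {H-α, H-β, H-γ}.
  Farthest demand point is C-β at distance 6 (to H-α); all others are ≤ 6.
With {H-α, H-β, H-δ} the worst case is 6.
With {H-α, H-γ, H-δ} the worst case is 7.
No size-3 selection achieves below 6.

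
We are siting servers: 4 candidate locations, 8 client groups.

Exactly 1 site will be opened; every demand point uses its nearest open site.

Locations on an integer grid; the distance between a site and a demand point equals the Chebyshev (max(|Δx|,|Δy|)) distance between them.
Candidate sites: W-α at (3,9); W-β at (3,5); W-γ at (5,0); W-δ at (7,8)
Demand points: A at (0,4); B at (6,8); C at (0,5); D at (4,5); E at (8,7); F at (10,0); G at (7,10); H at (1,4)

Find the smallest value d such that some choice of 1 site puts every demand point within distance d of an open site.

7

Open {W-β}.
  Farthest demand point is F at distance 7 (to W-β); all others are ≤ 7.
With {W-δ} the worst case is 8.
With {W-α} the worst case is 9.
No size-1 selection achieves below 7.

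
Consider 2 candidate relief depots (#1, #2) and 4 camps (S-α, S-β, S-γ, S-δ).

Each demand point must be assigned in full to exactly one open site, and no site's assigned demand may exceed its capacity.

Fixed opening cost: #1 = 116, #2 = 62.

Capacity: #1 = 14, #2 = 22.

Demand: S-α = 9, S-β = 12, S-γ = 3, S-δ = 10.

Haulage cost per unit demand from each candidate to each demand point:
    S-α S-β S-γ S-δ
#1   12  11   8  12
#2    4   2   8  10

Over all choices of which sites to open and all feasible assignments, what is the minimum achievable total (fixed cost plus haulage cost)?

Open {#1, #2}; cheapest assignment that respects the capacities:
  #1 (cap 14, load 13): S-γ, S-δ — cost 3×8 + 10×12 = 144
  #2 (cap 22, load 21): S-α, S-β — cost 9×4 + 12×2 = 60
  Shipping 204, fixed 178 → total 382.
  Any other capacity-feasible assignment to {#1, #2} ships for at least 204.
Total demand is 34 and no other set of sites has combined capacity ≥ 34, so {#1, #2} is the only feasible choice of open sites. Minimum: 382.

382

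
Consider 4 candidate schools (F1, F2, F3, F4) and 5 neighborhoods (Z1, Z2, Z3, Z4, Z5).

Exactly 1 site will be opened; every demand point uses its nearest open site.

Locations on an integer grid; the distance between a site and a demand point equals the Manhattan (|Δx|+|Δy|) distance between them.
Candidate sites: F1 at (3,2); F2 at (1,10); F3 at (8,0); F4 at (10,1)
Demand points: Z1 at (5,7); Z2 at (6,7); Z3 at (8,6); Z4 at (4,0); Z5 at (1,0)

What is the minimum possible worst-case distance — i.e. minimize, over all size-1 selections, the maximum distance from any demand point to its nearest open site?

9

Open {F1}.
  Farthest demand point is Z3 at distance 9 (to F1); all others are ≤ 9.
With {F3} the worst case is 10.
With {F4} the worst case is 11.
No size-1 selection achieves below 9.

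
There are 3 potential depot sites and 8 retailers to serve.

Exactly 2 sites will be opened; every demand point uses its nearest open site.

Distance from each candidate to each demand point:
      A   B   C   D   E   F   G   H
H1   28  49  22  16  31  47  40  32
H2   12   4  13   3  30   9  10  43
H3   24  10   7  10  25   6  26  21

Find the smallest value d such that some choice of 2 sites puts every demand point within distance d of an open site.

Open {H2, H3}.
  Farthest demand point is E at distance 25 (to H3); all others are ≤ 25.
With {H1, H3} the worst case is 26.
With {H1, H2} the worst case is 32.
No size-2 selection achieves below 25.

25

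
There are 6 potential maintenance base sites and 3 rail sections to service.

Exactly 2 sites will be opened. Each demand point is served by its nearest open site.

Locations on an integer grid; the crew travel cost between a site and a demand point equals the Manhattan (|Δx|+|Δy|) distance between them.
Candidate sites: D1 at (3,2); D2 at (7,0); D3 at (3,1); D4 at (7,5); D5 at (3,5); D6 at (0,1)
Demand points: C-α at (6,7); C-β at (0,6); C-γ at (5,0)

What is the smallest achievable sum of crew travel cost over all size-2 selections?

11

Open {D2, D5}.
  C-α→D5 5, C-β→D5 4, C-γ→D2 2  ⇒ total 11.
Compare {D3, D5}: total 12.
Compare {D1, D5}: total 13.
No size-2 selection does better; minimum is 11.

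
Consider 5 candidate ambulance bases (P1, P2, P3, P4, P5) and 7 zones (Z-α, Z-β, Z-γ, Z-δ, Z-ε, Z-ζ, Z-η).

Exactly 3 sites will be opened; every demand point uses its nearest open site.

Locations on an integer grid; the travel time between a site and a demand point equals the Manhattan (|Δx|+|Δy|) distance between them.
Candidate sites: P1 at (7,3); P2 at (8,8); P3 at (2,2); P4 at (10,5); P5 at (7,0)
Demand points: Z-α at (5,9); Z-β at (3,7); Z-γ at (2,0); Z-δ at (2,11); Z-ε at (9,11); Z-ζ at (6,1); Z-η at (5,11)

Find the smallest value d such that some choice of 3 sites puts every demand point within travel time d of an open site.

9

Open {P1, P2, P3}.
  Farthest demand point is Z-δ at travel time 9 (to P2); all others are ≤ 9.
With {P1, P2, P4} the worst case is 9.
With {P1, P2, P5} the worst case is 9.
No size-3 selection achieves below 9.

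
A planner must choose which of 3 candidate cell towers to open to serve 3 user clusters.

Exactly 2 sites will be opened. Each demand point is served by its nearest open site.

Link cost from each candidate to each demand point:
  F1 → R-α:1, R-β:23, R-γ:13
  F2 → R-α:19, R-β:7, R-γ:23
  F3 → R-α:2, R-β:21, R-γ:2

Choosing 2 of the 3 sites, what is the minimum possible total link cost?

11

Open {F2, F3}.
  R-α→F3 2, R-β→F2 7, R-γ→F3 2  ⇒ total 11.
Compare {F1, F2}: total 21.
Compare {F1, F3}: total 24.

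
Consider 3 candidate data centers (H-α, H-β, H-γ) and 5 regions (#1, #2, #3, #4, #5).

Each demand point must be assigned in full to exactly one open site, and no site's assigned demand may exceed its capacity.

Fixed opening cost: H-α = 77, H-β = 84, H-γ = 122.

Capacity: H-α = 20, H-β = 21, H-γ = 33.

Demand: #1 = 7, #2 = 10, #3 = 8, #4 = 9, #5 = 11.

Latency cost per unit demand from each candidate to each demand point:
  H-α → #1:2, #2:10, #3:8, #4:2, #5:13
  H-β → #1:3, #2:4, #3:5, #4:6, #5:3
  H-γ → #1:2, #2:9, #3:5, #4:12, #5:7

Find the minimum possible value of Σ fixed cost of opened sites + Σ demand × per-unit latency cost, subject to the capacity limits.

Open {H-α, H-β, H-γ}; cheapest assignment that respects the capacities:
  H-α (cap 20, load 16): #1, #4 — cost 7×2 + 9×2 = 32
  H-β (cap 21, load 21): #2, #5 — cost 10×4 + 11×3 = 73
  H-γ (cap 33, load 8): #3 — cost 8×5 = 40
  Shipping 145, fixed 283 → total 428.
  Any other capacity-feasible assignment to {H-α, H-β, H-γ} ships for at least 145.
Compare {H-β, H-γ}: its best feasible assignment gives total 431.
Compare {H-α, H-γ}: its best feasible assignment gives total 438.
Every other set of open sites that can feasibly serve all demand totals ≥ 431 even under its best assignment. Minimum: 428.

428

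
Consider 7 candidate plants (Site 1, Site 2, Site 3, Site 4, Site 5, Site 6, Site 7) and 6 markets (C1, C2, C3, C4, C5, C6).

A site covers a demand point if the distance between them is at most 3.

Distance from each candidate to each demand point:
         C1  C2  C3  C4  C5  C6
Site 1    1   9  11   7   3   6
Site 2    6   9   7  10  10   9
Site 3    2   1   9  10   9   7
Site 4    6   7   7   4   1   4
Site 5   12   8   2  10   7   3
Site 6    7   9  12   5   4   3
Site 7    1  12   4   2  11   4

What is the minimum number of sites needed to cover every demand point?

4

Coverage sets (demand points within 3 of each site):
  Site 1: {C1, C5}
  Site 2: {}
  Site 3: {C1, C2}
  Site 4: {C5}
  Site 5: {C3, C6}
  Site 6: {C6}
  Site 7: {C1, C4}
No 3 sites suffice: every size-3 union leaves at least one demand point uncovered.
But {Site 1, Site 3, Site 5, Site 7} covers everything, so the minimum is 4.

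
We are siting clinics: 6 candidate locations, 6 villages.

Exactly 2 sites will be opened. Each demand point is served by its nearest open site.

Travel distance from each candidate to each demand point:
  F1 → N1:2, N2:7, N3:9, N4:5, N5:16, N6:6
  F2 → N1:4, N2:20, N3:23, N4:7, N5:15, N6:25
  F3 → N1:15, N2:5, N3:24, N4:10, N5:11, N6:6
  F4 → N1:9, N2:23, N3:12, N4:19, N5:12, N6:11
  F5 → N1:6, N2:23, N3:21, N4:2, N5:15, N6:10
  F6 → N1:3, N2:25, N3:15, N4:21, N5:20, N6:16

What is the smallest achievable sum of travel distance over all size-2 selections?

Open {F1, F3}.
  N1→F1 2, N2→F3 5, N3→F1 9, N4→F1 5, N5→F3 11, N6→F1 6  ⇒ total 38.
Compare {F1, F4}: total 41.
Compare {F1, F5}: total 41.
No size-2 selection does better; minimum is 38.

38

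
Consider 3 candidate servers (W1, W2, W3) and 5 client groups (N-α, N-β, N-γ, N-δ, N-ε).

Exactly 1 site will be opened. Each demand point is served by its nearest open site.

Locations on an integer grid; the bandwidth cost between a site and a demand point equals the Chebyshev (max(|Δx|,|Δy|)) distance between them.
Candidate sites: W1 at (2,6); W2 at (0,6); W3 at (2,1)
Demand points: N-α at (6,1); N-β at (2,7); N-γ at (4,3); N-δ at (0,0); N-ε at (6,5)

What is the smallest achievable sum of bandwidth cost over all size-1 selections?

18

Open {W3}.
  N-α→W3 4, N-β→W3 6, N-γ→W3 2, N-δ→W3 2, N-ε→W3 4  ⇒ total 18.
Compare {W1}: total 19.
Compare {W2}: total 24.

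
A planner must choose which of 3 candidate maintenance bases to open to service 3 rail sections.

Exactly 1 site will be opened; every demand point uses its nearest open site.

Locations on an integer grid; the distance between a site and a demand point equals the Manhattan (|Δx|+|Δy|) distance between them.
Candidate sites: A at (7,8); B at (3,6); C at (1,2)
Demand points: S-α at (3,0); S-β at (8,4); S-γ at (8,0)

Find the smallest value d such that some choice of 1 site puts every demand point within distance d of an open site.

9

Open {C}.
  Farthest demand point is S-β at distance 9 (to C); all others are ≤ 9.
With {B} the worst case is 11.
With {A} the worst case is 12.
No size-1 selection achieves below 9.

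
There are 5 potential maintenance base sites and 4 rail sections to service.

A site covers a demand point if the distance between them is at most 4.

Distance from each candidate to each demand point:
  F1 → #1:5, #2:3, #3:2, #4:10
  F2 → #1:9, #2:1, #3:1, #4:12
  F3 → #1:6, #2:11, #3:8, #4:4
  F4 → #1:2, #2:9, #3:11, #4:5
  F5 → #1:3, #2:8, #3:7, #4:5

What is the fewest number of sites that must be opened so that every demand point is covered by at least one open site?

Coverage sets (demand points within 4 of each site):
  F1: {#2, #3}
  F2: {#2, #3}
  F3: {#4}
  F4: {#1}
  F5: {#1}
No 2 sites suffice: every size-2 union leaves at least one demand point uncovered.
But {F1, F3, F4} covers everything, so the minimum is 3.

3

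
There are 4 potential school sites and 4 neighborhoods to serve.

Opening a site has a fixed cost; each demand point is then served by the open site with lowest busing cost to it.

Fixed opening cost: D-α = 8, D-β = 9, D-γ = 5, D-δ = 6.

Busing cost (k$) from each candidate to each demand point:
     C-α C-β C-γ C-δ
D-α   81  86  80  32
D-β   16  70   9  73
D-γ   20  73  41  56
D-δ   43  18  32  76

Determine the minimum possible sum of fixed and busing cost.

98

Open {D-α, D-β, D-δ}: assign each demand point to its cheapest open site.
  C-α→D-β 16, C-β→D-δ 18, C-γ→D-β 9, C-δ→D-α 32
  busing cost 75, fixed 23 → total 98.
Compare {D-α, D-β, D-γ, D-δ}: busing cost 75 + fixed 28 = 103.
Compare {D-β, D-γ, D-δ}: busing cost 99 + fixed 20 = 119.
Compare {D-α, D-γ, D-δ}: busing cost 102 + fixed 19 = 121.
All other subsets cost ≥ 103. Minimum total cost: 98.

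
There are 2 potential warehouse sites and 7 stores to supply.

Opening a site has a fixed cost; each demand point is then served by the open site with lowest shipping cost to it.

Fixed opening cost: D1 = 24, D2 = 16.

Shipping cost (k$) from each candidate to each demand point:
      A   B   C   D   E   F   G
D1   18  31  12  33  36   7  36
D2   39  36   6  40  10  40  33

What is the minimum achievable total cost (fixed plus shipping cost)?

Open {D1, D2}: assign each demand point to its cheapest open site.
  A→D1 18, B→D1 31, C→D2 6, D→D1 33, E→D2 10, F→D1 7, G→D2 33
  shipping cost 138, fixed 40 → total 178.
Compare {D1}: shipping cost 173 + fixed 24 = 197.
Compare {D2}: shipping cost 204 + fixed 16 = 220.

178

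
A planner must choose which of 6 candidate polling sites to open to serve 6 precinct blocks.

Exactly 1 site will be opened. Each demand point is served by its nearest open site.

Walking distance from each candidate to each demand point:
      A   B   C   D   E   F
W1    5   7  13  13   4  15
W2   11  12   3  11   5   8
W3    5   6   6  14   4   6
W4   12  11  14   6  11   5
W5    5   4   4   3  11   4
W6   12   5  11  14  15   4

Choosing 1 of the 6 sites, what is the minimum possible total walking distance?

31

Open {W5}.
  A→W5 5, B→W5 4, C→W5 4, D→W5 3, E→W5 11, F→W5 4  ⇒ total 31.
Compare {W3}: total 41.
Compare {W2}: total 50.
No size-1 selection does better; minimum is 31.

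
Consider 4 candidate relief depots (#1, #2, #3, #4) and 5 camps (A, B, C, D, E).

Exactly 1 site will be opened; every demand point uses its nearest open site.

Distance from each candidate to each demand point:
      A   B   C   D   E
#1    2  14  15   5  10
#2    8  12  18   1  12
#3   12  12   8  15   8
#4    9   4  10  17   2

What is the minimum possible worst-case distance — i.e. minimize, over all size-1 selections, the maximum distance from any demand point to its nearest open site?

Open {#1}.
  Farthest demand point is C at distance 15 (to #1); all others are ≤ 15.
With {#3} the worst case is 15.
With {#4} the worst case is 17.
No size-1 selection achieves below 15.

15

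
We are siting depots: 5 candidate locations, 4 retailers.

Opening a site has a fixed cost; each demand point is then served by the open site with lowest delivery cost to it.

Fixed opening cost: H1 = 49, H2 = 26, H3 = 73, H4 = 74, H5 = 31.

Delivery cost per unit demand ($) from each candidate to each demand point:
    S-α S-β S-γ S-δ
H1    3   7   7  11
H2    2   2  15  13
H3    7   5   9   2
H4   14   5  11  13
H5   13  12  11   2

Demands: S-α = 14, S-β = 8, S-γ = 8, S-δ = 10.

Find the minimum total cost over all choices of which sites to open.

209

Open {H2, H5}: assign each demand point to its cheapest open site.
  S-α→H2 14×2=28, S-β→H2 8×2=16, S-γ→H5 8×11=88, S-δ→H5 10×2=20
  delivery cost 152, fixed 57 → total 209.
Compare {H1, H2, H5}: delivery cost 120 + fixed 106 = 226.
Compare {H2, H3}: delivery cost 136 + fixed 99 = 235.
Compare {H1, H5}: delivery cost 174 + fixed 80 = 254.
All other subsets cost ≥ 226. Minimum total cost: 209.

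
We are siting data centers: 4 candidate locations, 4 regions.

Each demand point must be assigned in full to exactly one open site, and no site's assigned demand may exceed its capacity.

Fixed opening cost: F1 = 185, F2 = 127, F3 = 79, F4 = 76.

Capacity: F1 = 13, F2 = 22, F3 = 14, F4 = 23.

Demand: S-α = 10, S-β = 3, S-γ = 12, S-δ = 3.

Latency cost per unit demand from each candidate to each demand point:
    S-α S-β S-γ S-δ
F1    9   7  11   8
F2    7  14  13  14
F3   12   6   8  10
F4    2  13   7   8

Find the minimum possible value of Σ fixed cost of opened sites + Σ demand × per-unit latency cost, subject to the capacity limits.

307

Open {F3, F4}; cheapest assignment that respects the capacities:
  F3 (cap 14, load 6): S-β, S-δ — cost 3×6 + 3×10 = 48
  F4 (cap 23, load 22): S-α, S-γ — cost 10×2 + 12×7 = 104
  Shipping 152, fixed 155 → total 307.
  Any other capacity-feasible assignment to {F3, F4} ships for at least 152.
Compare {F2, F4}: its best feasible assignment gives total 391.
Compare {F1, F4}: its best feasible assignment gives total 410.
Every other set of open sites that can feasibly serve all demand totals ≥ 391 even under its best assignment. Minimum: 307.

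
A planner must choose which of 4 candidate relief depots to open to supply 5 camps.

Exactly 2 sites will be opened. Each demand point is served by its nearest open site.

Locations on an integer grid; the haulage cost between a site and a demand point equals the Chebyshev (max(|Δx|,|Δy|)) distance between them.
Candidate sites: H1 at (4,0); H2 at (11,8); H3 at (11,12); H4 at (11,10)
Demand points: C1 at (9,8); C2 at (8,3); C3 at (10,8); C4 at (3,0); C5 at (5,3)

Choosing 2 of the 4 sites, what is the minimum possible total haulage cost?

11

Open {H1, H2}.
  C1→H2 2, C2→H1 4, C3→H2 1, C4→H1 1, C5→H1 3  ⇒ total 11.
Compare {H1, H4}: total 12.
Compare {H1, H3}: total 16.
No size-2 selection does better; minimum is 11.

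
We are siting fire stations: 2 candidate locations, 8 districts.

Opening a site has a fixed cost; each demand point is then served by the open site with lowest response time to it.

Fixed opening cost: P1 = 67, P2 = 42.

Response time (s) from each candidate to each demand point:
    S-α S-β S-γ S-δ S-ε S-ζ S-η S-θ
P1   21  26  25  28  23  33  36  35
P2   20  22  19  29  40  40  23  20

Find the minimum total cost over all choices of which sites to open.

255

Open {P2}: assign each demand point to its cheapest open site.
  S-α→P2 20, S-β→P2 22, S-γ→P2 19, S-δ→P2 29, S-ε→P2 40, S-ζ→P2 40, S-η→P2 23, S-θ→P2 20
  response time 213, fixed 42 → total 255.
Compare {P1}: response time 227 + fixed 67 = 294.
Compare {P1, P2}: response time 188 + fixed 109 = 297.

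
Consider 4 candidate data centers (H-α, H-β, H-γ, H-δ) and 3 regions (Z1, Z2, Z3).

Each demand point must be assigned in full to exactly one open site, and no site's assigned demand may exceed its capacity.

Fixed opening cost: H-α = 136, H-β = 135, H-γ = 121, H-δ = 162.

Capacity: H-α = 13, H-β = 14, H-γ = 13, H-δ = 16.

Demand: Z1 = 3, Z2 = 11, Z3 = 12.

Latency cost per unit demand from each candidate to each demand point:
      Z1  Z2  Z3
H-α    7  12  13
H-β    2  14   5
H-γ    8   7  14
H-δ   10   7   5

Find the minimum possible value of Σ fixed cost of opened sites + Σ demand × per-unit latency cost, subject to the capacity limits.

Open {H-γ, H-δ}; cheapest assignment that respects the capacities:
  H-γ (cap 13, load 11): Z2 — cost 11×7 = 77
  H-δ (cap 16, load 15): Z1, Z3 — cost 3×10 + 12×5 = 90
  Shipping 167, fixed 283 → total 450.
  Any other capacity-feasible assignment to {H-γ, H-δ} ships for at least 167.
Compare {H-β, H-δ}: its best feasible assignment gives total 464.
Compare {H-α, H-δ}: its best feasible assignment gives total 520.
Every other set of open sites that can feasibly serve all demand totals ≥ 464 even under its best assignment. Minimum: 450.

450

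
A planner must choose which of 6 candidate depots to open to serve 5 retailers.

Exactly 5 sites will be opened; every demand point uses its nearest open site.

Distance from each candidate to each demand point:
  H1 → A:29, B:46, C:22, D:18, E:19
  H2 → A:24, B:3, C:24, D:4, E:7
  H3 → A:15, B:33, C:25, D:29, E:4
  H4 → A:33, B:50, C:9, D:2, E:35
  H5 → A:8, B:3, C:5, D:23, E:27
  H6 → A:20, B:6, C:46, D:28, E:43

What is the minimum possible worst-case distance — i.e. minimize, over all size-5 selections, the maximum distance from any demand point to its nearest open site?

Open {H1, H2, H3, H4, H5}.
  Farthest demand point is A at distance 8 (to H5); all others are ≤ 8.
With {H1, H2, H3, H5, H6} the worst case is 8.
With {H1, H2, H4, H5, H6} the worst case is 8.
No size-5 selection achieves below 8.

8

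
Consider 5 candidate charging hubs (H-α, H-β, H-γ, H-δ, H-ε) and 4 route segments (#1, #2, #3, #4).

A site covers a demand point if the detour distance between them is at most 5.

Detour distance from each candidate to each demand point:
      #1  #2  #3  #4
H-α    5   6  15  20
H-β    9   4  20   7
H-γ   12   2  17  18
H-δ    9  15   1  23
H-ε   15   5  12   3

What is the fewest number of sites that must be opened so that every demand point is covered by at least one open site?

3

Coverage sets (demand points within 5 of each site):
  H-α: {#1}
  H-β: {#2}
  H-γ: {#2}
  H-δ: {#3}
  H-ε: {#2, #4}
No 2 sites suffice: every size-2 union leaves at least one demand point uncovered.
But {H-α, H-δ, H-ε} covers everything, so the minimum is 3.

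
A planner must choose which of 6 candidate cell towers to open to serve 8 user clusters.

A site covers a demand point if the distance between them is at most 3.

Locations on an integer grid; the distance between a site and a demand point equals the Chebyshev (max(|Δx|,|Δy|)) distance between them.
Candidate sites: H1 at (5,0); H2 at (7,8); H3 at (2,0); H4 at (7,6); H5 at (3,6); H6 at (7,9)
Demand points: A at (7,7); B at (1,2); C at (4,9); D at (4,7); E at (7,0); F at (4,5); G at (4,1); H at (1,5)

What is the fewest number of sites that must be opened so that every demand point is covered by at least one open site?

Coverage sets (demand points within 3 of each site):
  H1: {E, G}
  H2: {A, C, D, F}
  H3: {B, G}
  H4: {A, C, D, F}
  H5: {C, D, F, H}
  H6: {A, C, D}
No 3 sites suffice: every size-3 union leaves at least one demand point uncovered.
But {H1, H2, H3, H5} covers everything, so the minimum is 4.

4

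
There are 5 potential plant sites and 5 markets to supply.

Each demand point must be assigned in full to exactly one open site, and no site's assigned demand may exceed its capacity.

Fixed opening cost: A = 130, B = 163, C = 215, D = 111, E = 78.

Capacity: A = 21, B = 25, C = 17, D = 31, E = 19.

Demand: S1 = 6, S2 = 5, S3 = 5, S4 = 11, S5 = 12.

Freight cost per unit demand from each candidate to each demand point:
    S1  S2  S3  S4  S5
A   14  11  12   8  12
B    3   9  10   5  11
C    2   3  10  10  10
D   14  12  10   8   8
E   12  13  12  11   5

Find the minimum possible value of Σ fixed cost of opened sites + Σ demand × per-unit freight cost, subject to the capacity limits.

479

Open {B, E}; cheapest assignment that respects the capacities:
  B (cap 25, load 22): S1, S2, S4 — cost 6×3 + 5×9 + 11×5 = 118
  E (cap 19, load 17): S3, S5 — cost 5×12 + 12×5 = 120
  Shipping 238, fixed 241 → total 479.
  Any other capacity-feasible assignment to {B, E} ships for at least 238.
Compare {D, E}: its best feasible assignment gives total 519.
Compare {B, D}: its best feasible assignment gives total 538.
Every other set of open sites that can feasibly serve all demand totals ≥ 519 even under its best assignment. Minimum: 479.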